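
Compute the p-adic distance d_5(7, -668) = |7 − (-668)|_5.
d_5(7, -668) = 1/25

Step 1 — x − y = 7 − (-668) = 675. Step 2 — v_5(675) = 2 (factor: 675 = (5^2 · 27); the sign does not affect v_p). Step 3 — |x − y|_5 = 5^{-2} = 1/25.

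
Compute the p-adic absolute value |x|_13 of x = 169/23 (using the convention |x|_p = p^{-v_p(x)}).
|169/23|_13 = 1/169

Step 1 — compute v_13(x) by factoring powers of 13 out of the numerator and denominator: v_13(169/23) = 2. Step 2 — apply |x|_p = p^{-v_p(x)} = 13^{-2} = 1/169.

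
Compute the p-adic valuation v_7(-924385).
v_7(-924385) = 5

v_7(n) is the largest exponent k such that 7^k divides n. Factor out: -924385 = -7^5 · 55. (Sign doesn't affect v_p.) So v_7(-924385) = 5.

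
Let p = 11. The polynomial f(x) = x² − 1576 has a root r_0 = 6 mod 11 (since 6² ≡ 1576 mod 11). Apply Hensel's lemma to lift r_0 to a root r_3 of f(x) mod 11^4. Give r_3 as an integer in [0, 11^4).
r_3 = 3482 (mod 14641)

Hensel's recurrence: r_{i+1} = r_i − f(r_i)·(f′(r_i))^{-1} mod 11^{i+2}, with f′(x) = 2x. Iterate:
  r_0 = 6 (mod 11)
  r_1 = 94 (mod 121)
  r_2 = 820 (mod 1331)
  r_3 = 3482 (mod 14641)
Final: r_3 = 3482, and one checks f(r_3) ≡ 0 mod 11^4.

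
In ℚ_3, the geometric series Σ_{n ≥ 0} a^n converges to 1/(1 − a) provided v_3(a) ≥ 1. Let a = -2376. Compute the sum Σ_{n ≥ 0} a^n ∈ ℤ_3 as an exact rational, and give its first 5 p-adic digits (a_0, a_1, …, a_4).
Σ a^n = 1/(1 − a) = 1/2377;  first 5 digits = (1, 0, 0, 2, 0)

v_3(a) = 3 ≥ 1, so the series converges in ℤ_3 to 1/(1 − a) = 1/(1 − (-2376)) = 1/2377. Expand this rational in ℤ_3: compute digits iteratively via d_i = x_i mod 3, x_{i+1} = (x_i − d_i)/3. The first 5 digits are (1, 0, 0, 2, 0).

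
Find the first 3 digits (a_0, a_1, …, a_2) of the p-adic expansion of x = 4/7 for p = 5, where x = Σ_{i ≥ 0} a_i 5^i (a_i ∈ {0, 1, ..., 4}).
(a_0, …, a_2) = (2, 4, 2)

v_5(4/7) = 0 (numerator and denominator both coprime to 5), so x ∈ ℤ_5^×. Compute digits iteratively via a_i = x_i mod 5, x_{i+1} = (x_i − a_i)/5, with x_0 = x:
  x_0 = 4/7;  a_0 = 2;  x_1 = (x_0 − 2)/5 = -2/7
  x_1 = -2/7;  a_1 = 4;  x_2 = (x_1 − 4)/5 = -6/7
  x_2 = -6/7;  a_2 = 2;  x_3 = (x_2 − 2)/5 = -4/7
Digits: (2, 4, 2).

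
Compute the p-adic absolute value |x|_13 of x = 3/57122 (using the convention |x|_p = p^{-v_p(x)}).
|3/57122|_13 = 28561

Step 1 — compute v_13(x) by factoring powers of 13 out of the numerator and denominator: v_13(3/57122) = -4. Step 2 — apply |x|_p = p^{-v_p(x)} = 13^{4} = 28561.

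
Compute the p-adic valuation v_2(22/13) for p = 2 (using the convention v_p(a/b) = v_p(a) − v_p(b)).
v_2(22/13) = 1

Factor powers of 2 from the numerator and denominator of the reduced fraction: 22 = 2^1 · 11 and 13 = 2^0 · 13. Apply v_p(a/b) = v_p(a) − v_p(b): v_2(22/13) = 1 − 0 = 1.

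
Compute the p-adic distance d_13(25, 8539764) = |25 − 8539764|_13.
d_13(25, 8539764) = 1/371293

Step 1 — x − y = 25 − 8539764 = -8539739. Step 2 — v_13(-8539739) = 5 (factor: -8539739 = −(13^5 · 23); the sign does not affect v_p). Step 3 — |x − y|_13 = 13^{-5} = 1/371293.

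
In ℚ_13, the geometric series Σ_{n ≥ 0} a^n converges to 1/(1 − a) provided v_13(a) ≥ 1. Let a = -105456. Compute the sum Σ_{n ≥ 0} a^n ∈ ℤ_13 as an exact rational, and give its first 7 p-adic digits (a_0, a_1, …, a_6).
Σ a^n = 1/(1 − a) = 1/105457;  first 7 digits = (1, 0, 0, 4, 9, 12, 2)

v_13(a) = 3 ≥ 1, so the series converges in ℤ_13 to 1/(1 − a) = 1/(1 − (-105456)) = 1/105457. Expand this rational in ℤ_13: compute digits iteratively via d_i = x_i mod 13, x_{i+1} = (x_i − d_i)/13. The first 7 digits are (1, 0, 0, 4, 9, 12, 2).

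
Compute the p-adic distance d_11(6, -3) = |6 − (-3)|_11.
d_11(6, -3) = 1

Step 1 — x − y = 6 − (-3) = 9. Step 2 — v_11(9) = 0 (factor: 9 = (11^0 · 9); the sign does not affect v_p). Step 3 — |x − y|_11 = 11^{0} = 1.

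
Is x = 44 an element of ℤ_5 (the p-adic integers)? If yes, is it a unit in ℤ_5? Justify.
x ∈ ℤ_5^× (unit); v_5(x) = 0

ℤ_5 = {x ∈ ℚ_5 : v_5(x) ≥ 0} and ℤ_5^× = {x ∈ ℤ_5 : v_5(x) = 0}. Here v_5(44) = v_5(num) − v_5(den) = 0; compare against these criteria.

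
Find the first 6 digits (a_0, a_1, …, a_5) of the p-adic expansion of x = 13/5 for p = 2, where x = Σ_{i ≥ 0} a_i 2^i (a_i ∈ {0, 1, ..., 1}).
(a_0, …, a_5) = (1, 0, 0, 1, 0, 1)

v_2(13/5) = 0 (numerator and denominator both coprime to 2), so x ∈ ℤ_2^×. Compute digits iteratively via a_i = x_i mod 2, x_{i+1} = (x_i − a_i)/2, with x_0 = x:
  x_0 = 13/5;  a_0 = 1;  x_1 = (x_0 − 1)/2 = 4/5
  x_1 = 4/5;  a_1 = 0;  x_2 = (x_1 − 0)/2 = 2/5
  x_2 = 2/5;  a_2 = 0;  x_3 = (x_2 − 0)/2 = 1/5
  x_3 = 1/5;  a_3 = 1;  x_4 = (x_3 − 1)/2 = -2/5
  x_4 = -2/5;  a_4 = 0;  x_5 = (x_4 − 0)/2 = -1/5
  x_5 = -1/5;  a_5 = 1;  x_6 = (x_5 − 1)/2 = -3/5
Digits: (1, 0, 0, 1, 0, 1).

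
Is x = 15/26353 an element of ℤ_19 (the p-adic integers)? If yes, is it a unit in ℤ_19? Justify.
x ∉ ℤ_19 (v_19(x) = -2 < 0)

ℤ_19 = {x ∈ ℚ_19 : v_19(x) ≥ 0} and ℤ_19^× = {x ∈ ℤ_19 : v_19(x) = 0}. Here v_19(15/26353) = v_19(num) − v_19(den) = -2; compare against these criteria.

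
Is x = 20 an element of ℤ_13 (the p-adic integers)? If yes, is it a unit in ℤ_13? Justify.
x ∈ ℤ_13^× (unit); v_13(x) = 0

ℤ_13 = {x ∈ ℚ_13 : v_13(x) ≥ 0} and ℤ_13^× = {x ∈ ℤ_13 : v_13(x) = 0}. Here v_13(20) = v_13(num) − v_13(den) = 0; compare against these criteria.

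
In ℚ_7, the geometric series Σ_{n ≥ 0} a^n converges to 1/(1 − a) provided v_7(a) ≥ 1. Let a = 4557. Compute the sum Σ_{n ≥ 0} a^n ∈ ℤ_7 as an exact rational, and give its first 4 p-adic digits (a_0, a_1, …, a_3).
Σ a^n = 1/(1 − a) = -1/4556;  first 4 digits = (1, 0, 2, 6)

v_7(a) = 2 ≥ 1, so the series converges in ℤ_7 to 1/(1 − a) = 1/(1 − 4557) = -1/4556. Expand this rational in ℤ_7: compute digits iteratively via d_i = x_i mod 7, x_{i+1} = (x_i − d_i)/7. The first 4 digits are (1, 0, 2, 6).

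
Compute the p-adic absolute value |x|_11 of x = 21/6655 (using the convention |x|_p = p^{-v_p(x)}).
|21/6655|_11 = 1331

Step 1 — compute v_11(x) by factoring powers of 11 out of the numerator and denominator: v_11(21/6655) = -3. Step 2 — apply |x|_p = p^{-v_p(x)} = 11^{3} = 1331.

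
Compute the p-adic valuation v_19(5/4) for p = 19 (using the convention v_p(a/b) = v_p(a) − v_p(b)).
v_19(5/4) = 0

Factor powers of 19 from the numerator and denominator of the reduced fraction: 5 = 19^0 · 5 and 4 = 19^0 · 4. Apply v_p(a/b) = v_p(a) − v_p(b): v_19(5/4) = 0 − 0 = 0.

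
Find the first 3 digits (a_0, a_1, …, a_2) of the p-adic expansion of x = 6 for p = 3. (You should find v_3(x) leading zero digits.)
(a_0, …, a_2) = (0, 2, 0)

v_3(6) = 1, so a_0 = ... = a_0 = 0. Factor out: x = 3^1 · u with u = 2 a unit in ℤ_3. Expand u iteratively via a_{v+i} = u_i mod 3, u_{i+1} = (u_i − a_{v+i})/3:
  u_0 = 2;  a_1 = 2;  u_1 = (u_0 − 2)/3 = 0
  u_1 = 0;  a_2 = 0;  u_2 = (u_1 − 0)/3 = 0
Digits: (0, 2, 0).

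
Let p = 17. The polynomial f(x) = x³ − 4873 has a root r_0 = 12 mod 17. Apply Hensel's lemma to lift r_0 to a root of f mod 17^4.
r_3 = 420 (mod 83521)

Hensel: r_{i+1} = r_i − f(r_i)/f′(r_i) mod 17^{i+2}, where f′(x) = 3x². Iterate:
  r_0 = 12 (mod 17)
  r_1 = 131 (mod 289)
  r_2 = 420 (mod 4913)
  r_3 = 420 (mod 83521)
Final: r = 420 with f(r) ≡ 0 mod 17^4.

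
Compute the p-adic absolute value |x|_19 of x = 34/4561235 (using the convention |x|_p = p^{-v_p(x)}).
|34/4561235|_19 = 130321

Step 1 — compute v_19(x) by factoring powers of 19 out of the numerator and denominator: v_19(34/4561235) = -4. Step 2 — apply |x|_p = p^{-v_p(x)} = 19^{4} = 130321.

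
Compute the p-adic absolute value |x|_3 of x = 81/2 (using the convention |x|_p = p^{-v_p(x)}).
|81/2|_3 = 1/81

Step 1 — compute v_3(x) by factoring powers of 3 out of the numerator and denominator: v_3(81/2) = 4. Step 2 — apply |x|_p = p^{-v_p(x)} = 3^{-4} = 1/81.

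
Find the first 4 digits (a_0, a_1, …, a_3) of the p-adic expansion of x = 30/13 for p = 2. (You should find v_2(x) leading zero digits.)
(a_0, …, a_3) = (0, 1, 1, 0)

v_2(30/13) = 1, so a_0 = ... = a_0 = 0. Factor out: x = 2^1 · u with u = 15/13 a unit in ℤ_2. Expand u iteratively via a_{v+i} = u_i mod 2, u_{i+1} = (u_i − a_{v+i})/2:
  u_0 = 15/13;  a_1 = 1;  u_1 = (u_0 − 1)/2 = 1/13
  u_1 = 1/13;  a_2 = 1;  u_2 = (u_1 − 1)/2 = -6/13
  u_2 = -6/13;  a_3 = 0;  u_3 = (u_2 − 0)/2 = -3/13
Digits: (0, 1, 1, 0).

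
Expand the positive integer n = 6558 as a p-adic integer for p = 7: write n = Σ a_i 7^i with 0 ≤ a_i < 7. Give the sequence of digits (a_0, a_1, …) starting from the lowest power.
(a_0, a_1, …) = (6, 5, 0, 5, 2)

Repeated division by 7 gives the digits low-to-high: 6558 = 6 + 5·7^1 + 5·7^3 + 2·7^4. Digit sequence: (6, 5, 0, 5, 2).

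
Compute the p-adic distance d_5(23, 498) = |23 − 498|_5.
d_5(23, 498) = 1/25

Step 1 — x − y = 23 − 498 = -475. Step 2 — v_5(-475) = 2 (factor: -475 = −(5^2 · 19); the sign does not affect v_p). Step 3 — |x − y|_5 = 5^{-2} = 1/25.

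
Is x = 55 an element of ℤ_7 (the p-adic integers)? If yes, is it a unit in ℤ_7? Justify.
x ∈ ℤ_7^× (unit); v_7(x) = 0

ℤ_7 = {x ∈ ℚ_7 : v_7(x) ≥ 0} and ℤ_7^× = {x ∈ ℤ_7 : v_7(x) = 0}. Here v_7(55) = v_7(num) − v_7(den) = 0; compare against these criteria.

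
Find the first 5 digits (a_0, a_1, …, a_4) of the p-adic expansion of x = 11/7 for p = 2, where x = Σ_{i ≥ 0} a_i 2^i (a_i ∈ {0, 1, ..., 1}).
(a_0, …, a_4) = (1, 0, 1, 1, 1)

v_2(11/7) = 0 (numerator and denominator both coprime to 2), so x ∈ ℤ_2^×. Compute digits iteratively via a_i = x_i mod 2, x_{i+1} = (x_i − a_i)/2, with x_0 = x:
  x_0 = 11/7;  a_0 = 1;  x_1 = (x_0 − 1)/2 = 2/7
  x_1 = 2/7;  a_1 = 0;  x_2 = (x_1 − 0)/2 = 1/7
  x_2 = 1/7;  a_2 = 1;  x_3 = (x_2 − 1)/2 = -3/7
  x_3 = -3/7;  a_3 = 1;  x_4 = (x_3 − 1)/2 = -5/7
  x_4 = -5/7;  a_4 = 1;  x_5 = (x_4 − 1)/2 = -6/7
Digits: (1, 0, 1, 1, 1).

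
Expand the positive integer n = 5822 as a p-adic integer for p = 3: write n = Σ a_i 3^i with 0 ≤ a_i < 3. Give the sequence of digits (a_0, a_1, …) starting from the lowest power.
(a_0, a_1, …) = (2, 2, 1, 2, 2, 2, 1, 2)

Repeated division by 3 gives the digits low-to-high: 5822 = 2 + 2·3^1 + 1·3^2 + 2·3^3 + 2·3^4 + 2·3^5 + 1·3^6 + 2·3^7. Digit sequence: (2, 2, 1, 2, 2, 2, 1, 2).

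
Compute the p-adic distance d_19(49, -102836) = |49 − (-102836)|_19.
d_19(49, -102836) = 1/6859

Step 1 — x − y = 49 − (-102836) = 102885. Step 2 — v_19(102885) = 3 (factor: 102885 = (19^3 · 15); the sign does not affect v_p). Step 3 — |x − y|_19 = 19^{-3} = 1/6859.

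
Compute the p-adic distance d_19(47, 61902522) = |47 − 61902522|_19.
d_19(47, 61902522) = 1/2476099

Step 1 — x − y = 47 − 61902522 = -61902475. Step 2 — v_19(-61902475) = 5 (factor: -61902475 = −(19^5 · 25); the sign does not affect v_p). Step 3 — |x − y|_19 = 19^{-5} = 1/2476099.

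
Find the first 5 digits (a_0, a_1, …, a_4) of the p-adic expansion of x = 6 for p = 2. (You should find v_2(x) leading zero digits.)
(a_0, …, a_4) = (0, 1, 1, 0, 0)

v_2(6) = 1, so a_0 = ... = a_0 = 0. Factor out: x = 2^1 · u with u = 3 a unit in ℤ_2. Expand u iteratively via a_{v+i} = u_i mod 2, u_{i+1} = (u_i − a_{v+i})/2:
  u_0 = 3;  a_1 = 1;  u_1 = (u_0 − 1)/2 = 1
  u_1 = 1;  a_2 = 1;  u_2 = (u_1 − 1)/2 = 0
  u_2 = 0;  a_3 = 0;  u_3 = (u_2 − 0)/2 = 0
  u_3 = 0;  a_4 = 0;  u_4 = (u_3 − 0)/2 = 0
Digits: (0, 1, 1, 0, 0).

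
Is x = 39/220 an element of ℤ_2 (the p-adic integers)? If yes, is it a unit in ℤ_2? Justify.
x ∉ ℤ_2 (v_2(x) = -2 < 0)

ℤ_2 = {x ∈ ℚ_2 : v_2(x) ≥ 0} and ℤ_2^× = {x ∈ ℤ_2 : v_2(x) = 0}. Here v_2(39/220) = v_2(num) − v_2(den) = -2; compare against these criteria.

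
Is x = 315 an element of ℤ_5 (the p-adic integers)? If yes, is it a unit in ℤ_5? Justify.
x ∈ ℤ_5 but not a unit; v_5(x) = 1 > 0

ℤ_5 = {x ∈ ℚ_5 : v_5(x) ≥ 0} and ℤ_5^× = {x ∈ ℤ_5 : v_5(x) = 0}. Here v_5(315) = v_5(num) − v_5(den) = 1; compare against these criteria.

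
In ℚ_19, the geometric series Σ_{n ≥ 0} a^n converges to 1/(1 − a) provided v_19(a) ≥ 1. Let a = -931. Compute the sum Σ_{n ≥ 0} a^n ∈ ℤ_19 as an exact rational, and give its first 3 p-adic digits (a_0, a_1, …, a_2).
Σ a^n = 1/(1 − a) = 1/932;  first 3 digits = (1, 8, 4)

v_19(a) = 1 ≥ 1, so the series converges in ℤ_19 to 1/(1 − a) = 1/(1 − (-931)) = 1/932. Expand this rational in ℤ_19: compute digits iteratively via d_i = x_i mod 19, x_{i+1} = (x_i − d_i)/19. The first 3 digits are (1, 8, 4).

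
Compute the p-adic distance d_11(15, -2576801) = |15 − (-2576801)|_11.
d_11(15, -2576801) = 1/161051

Step 1 — x − y = 15 − (-2576801) = 2576816. Step 2 — v_11(2576816) = 5 (factor: 2576816 = (11^5 · 16); the sign does not affect v_p). Step 3 — |x − y|_11 = 11^{-5} = 1/161051.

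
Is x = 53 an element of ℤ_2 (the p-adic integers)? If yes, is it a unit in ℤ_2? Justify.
x ∈ ℤ_2^× (unit); v_2(x) = 0

ℤ_2 = {x ∈ ℚ_2 : v_2(x) ≥ 0} and ℤ_2^× = {x ∈ ℤ_2 : v_2(x) = 0}. Here v_2(53) = v_2(num) − v_2(den) = 0; compare against these criteria.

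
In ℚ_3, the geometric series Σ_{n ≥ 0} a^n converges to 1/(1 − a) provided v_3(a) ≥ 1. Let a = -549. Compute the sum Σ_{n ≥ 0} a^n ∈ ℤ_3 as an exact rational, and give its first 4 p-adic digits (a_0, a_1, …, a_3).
Σ a^n = 1/(1 − a) = 1/550;  first 4 digits = (1, 0, 2, 0)

v_3(a) = 2 ≥ 1, so the series converges in ℤ_3 to 1/(1 − a) = 1/(1 − (-549)) = 1/550. Expand this rational in ℤ_3: compute digits iteratively via d_i = x_i mod 3, x_{i+1} = (x_i − d_i)/3. The first 4 digits are (1, 0, 2, 0).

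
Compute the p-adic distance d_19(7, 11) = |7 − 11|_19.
d_19(7, 11) = 1

Step 1 — x − y = 7 − 11 = -4. Step 2 — v_19(-4) = 0 (factor: -4 = −(19^0 · 4); the sign does not affect v_p). Step 3 — |x − y|_19 = 19^{0} = 1.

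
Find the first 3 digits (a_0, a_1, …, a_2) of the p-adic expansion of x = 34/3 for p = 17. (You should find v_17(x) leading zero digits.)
(a_0, …, a_2) = (0, 12, 5)

v_17(34/3) = 1, so a_0 = ... = a_0 = 0. Factor out: x = 17^1 · u with u = 2/3 a unit in ℤ_17. Expand u iteratively via a_{v+i} = u_i mod 17, u_{i+1} = (u_i − a_{v+i})/17:
  u_0 = 2/3;  a_1 = 12;  u_1 = (u_0 − 12)/17 = -2/3
  u_1 = -2/3;  a_2 = 5;  u_2 = (u_1 − 5)/17 = -1/3
Digits: (0, 12, 5).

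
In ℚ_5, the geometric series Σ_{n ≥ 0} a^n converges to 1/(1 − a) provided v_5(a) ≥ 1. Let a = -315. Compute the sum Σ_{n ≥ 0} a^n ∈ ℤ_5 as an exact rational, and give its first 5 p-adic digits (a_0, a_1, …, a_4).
Σ a^n = 1/(1 − a) = 1/316;  first 5 digits = (1, 2, 1, 4, 4)

v_5(a) = 1 ≥ 1, so the series converges in ℤ_5 to 1/(1 − a) = 1/(1 − (-315)) = 1/316. Expand this rational in ℤ_5: compute digits iteratively via d_i = x_i mod 5, x_{i+1} = (x_i − d_i)/5. The first 5 digits are (1, 2, 1, 4, 4).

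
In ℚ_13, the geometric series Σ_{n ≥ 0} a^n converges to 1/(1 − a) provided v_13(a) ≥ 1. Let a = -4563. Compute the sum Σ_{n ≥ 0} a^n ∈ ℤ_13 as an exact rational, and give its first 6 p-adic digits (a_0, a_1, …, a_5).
Σ a^n = 1/(1 − a) = 1/4564;  first 6 digits = (1, 0, 12, 10, 0, 4)

v_13(a) = 2 ≥ 1, so the series converges in ℤ_13 to 1/(1 − a) = 1/(1 − (-4563)) = 1/4564. Expand this rational in ℤ_13: compute digits iteratively via d_i = x_i mod 13, x_{i+1} = (x_i − d_i)/13. The first 6 digits are (1, 0, 12, 10, 0, 4).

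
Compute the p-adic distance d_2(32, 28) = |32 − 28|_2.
d_2(32, 28) = 1/4

Step 1 — x − y = 32 − 28 = 4. Step 2 — v_2(4) = 2 (factor: 4 = (2^2 · 1); the sign does not affect v_p). Step 3 — |x − y|_2 = 2^{-2} = 1/4.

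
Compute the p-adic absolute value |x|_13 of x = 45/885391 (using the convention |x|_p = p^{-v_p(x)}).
|45/885391|_13 = 28561

Step 1 — compute v_13(x) by factoring powers of 13 out of the numerator and denominator: v_13(45/885391) = -4. Step 2 — apply |x|_p = p^{-v_p(x)} = 13^{4} = 28561.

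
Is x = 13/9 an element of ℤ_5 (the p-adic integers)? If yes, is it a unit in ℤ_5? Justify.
x ∈ ℤ_5^× (unit); v_5(x) = 0

ℤ_5 = {x ∈ ℚ_5 : v_5(x) ≥ 0} and ℤ_5^× = {x ∈ ℤ_5 : v_5(x) = 0}. Here v_5(13/9) = v_5(num) − v_5(den) = 0; compare against these criteria.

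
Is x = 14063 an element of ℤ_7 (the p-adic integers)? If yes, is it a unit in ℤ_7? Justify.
x ∈ ℤ_7 but not a unit; v_7(x) = 3 > 0

ℤ_7 = {x ∈ ℚ_7 : v_7(x) ≥ 0} and ℤ_7^× = {x ∈ ℤ_7 : v_7(x) = 0}. Here v_7(14063) = v_7(num) − v_7(den) = 3; compare against these criteria.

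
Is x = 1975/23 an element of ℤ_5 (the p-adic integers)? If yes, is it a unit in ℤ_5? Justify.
x ∈ ℤ_5 but not a unit; v_5(x) = 2 > 0

ℤ_5 = {x ∈ ℚ_5 : v_5(x) ≥ 0} and ℤ_5^× = {x ∈ ℤ_5 : v_5(x) = 0}. Here v_5(1975/23) = v_5(num) − v_5(den) = 2; compare against these criteria.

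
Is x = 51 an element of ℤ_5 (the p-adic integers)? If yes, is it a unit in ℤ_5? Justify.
x ∈ ℤ_5^× (unit); v_5(x) = 0

ℤ_5 = {x ∈ ℚ_5 : v_5(x) ≥ 0} and ℤ_5^× = {x ∈ ℤ_5 : v_5(x) = 0}. Here v_5(51) = v_5(num) − v_5(den) = 0; compare against these criteria.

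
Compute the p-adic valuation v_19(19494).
v_19(19494) = 2

v_19(n) is the largest exponent k such that 19^k divides n. Factor out: 19494 = 19^2 · 54. (Sign doesn't affect v_p.) So v_19(19494) = 2.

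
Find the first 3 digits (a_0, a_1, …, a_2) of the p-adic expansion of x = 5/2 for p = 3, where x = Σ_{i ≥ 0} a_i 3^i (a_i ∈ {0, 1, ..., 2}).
(a_0, …, a_2) = (1, 2, 1)

v_3(5/2) = 0 (numerator and denominator both coprime to 3), so x ∈ ℤ_3^×. Compute digits iteratively via a_i = x_i mod 3, x_{i+1} = (x_i − a_i)/3, with x_0 = x:
  x_0 = 5/2;  a_0 = 1;  x_1 = (x_0 − 1)/3 = 1/2
  x_1 = 1/2;  a_1 = 2;  x_2 = (x_1 − 2)/3 = -1/2
  x_2 = -1/2;  a_2 = 1;  x_3 = (x_2 − 1)/3 = -1/2
Digits: (1, 2, 1).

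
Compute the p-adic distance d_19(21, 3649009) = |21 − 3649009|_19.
d_19(21, 3649009) = 1/130321

Step 1 — x − y = 21 − 3649009 = -3648988. Step 2 — v_19(-3648988) = 4 (factor: -3648988 = −(19^4 · 28); the sign does not affect v_p). Step 3 — |x − y|_19 = 19^{-4} = 1/130321.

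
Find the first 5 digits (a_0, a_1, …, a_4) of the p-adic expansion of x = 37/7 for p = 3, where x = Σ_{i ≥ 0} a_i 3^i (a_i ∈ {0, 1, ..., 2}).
(a_0, …, a_4) = (1, 1, 1, 1, 0)

v_3(37/7) = 0 (numerator and denominator both coprime to 3), so x ∈ ℤ_3^×. Compute digits iteratively via a_i = x_i mod 3, x_{i+1} = (x_i − a_i)/3, with x_0 = x:
  x_0 = 37/7;  a_0 = 1;  x_1 = (x_0 − 1)/3 = 10/7
  x_1 = 10/7;  a_1 = 1;  x_2 = (x_1 − 1)/3 = 1/7
  x_2 = 1/7;  a_2 = 1;  x_3 = (x_2 − 1)/3 = -2/7
  x_3 = -2/7;  a_3 = 1;  x_4 = (x_3 − 1)/3 = -3/7
  x_4 = -3/7;  a_4 = 0;  x_5 = (x_4 − 0)/3 = -1/7
Digits: (1, 1, 1, 1, 0).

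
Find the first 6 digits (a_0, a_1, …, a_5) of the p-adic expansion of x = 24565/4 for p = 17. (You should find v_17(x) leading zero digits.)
(a_0, …, a_5) = (0, 0, 0, 14, 12, 12)

v_17(24565/4) = 3, so a_0 = ... = a_2 = 0. Factor out: x = 17^3 · u with u = 5/4 a unit in ℤ_17. Expand u iteratively via a_{v+i} = u_i mod 17, u_{i+1} = (u_i − a_{v+i})/17:
  u_0 = 5/4;  a_3 = 14;  u_1 = (u_0 − 14)/17 = -3/4
  u_1 = -3/4;  a_4 = 12;  u_2 = (u_1 − 12)/17 = -3/4
  u_2 = -3/4;  a_5 = 12;  u_3 = (u_2 − 12)/17 = -3/4
Digits: (0, 0, 0, 14, 12, 12).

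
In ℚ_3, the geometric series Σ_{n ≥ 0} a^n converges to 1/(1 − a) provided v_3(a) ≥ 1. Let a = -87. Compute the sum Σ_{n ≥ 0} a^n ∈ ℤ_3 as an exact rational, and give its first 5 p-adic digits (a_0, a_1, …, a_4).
Σ a^n = 1/(1 − a) = 1/88;  first 5 digits = (1, 1, 0, 2, 0)

v_3(a) = 1 ≥ 1, so the series converges in ℤ_3 to 1/(1 − a) = 1/(1 − (-87)) = 1/88. Expand this rational in ℤ_3: compute digits iteratively via d_i = x_i mod 3, x_{i+1} = (x_i − d_i)/3. The first 5 digits are (1, 1, 0, 2, 0).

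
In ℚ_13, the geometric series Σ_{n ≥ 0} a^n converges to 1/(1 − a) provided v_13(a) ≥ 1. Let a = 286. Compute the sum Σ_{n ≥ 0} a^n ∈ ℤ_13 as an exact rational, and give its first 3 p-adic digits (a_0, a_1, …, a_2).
Σ a^n = 1/(1 − a) = -1/285;  first 3 digits = (1, 9, 4)

v_13(a) = 1 ≥ 1, so the series converges in ℤ_13 to 1/(1 − a) = 1/(1 − 286) = -1/285. Expand this rational in ℤ_13: compute digits iteratively via d_i = x_i mod 13, x_{i+1} = (x_i − d_i)/13. The first 3 digits are (1, 9, 4).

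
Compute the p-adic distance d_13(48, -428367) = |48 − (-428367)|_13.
d_13(48, -428367) = 1/28561

Step 1 — x − y = 48 − (-428367) = 428415. Step 2 — v_13(428415) = 4 (factor: 428415 = (13^4 · 15); the sign does not affect v_p). Step 3 — |x − y|_13 = 13^{-4} = 1/28561.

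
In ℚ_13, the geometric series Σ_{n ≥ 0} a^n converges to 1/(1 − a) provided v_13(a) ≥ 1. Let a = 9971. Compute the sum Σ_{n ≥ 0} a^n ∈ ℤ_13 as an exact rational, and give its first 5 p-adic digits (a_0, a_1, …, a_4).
Σ a^n = 1/(1 − a) = -1/9970;  first 5 digits = (1, 0, 7, 4, 10)

v_13(a) = 2 ≥ 1, so the series converges in ℤ_13 to 1/(1 − a) = 1/(1 − 9971) = -1/9970. Expand this rational in ℤ_13: compute digits iteratively via d_i = x_i mod 13, x_{i+1} = (x_i − d_i)/13. The first 5 digits are (1, 0, 7, 4, 10).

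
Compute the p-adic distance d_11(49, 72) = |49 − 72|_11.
d_11(49, 72) = 1

Step 1 — x − y = 49 − 72 = -23. Step 2 — v_11(-23) = 0 (factor: -23 = −(11^0 · 23); the sign does not affect v_p). Step 3 — |x − y|_11 = 11^{0} = 1.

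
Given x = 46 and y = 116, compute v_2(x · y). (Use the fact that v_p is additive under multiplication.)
v_2(5336) = 3

v_p(x) = 1 (factor: 46 = 2^1 · 23); v_p(y) = 2 (factor: 116 = 2^2 · 29). Additivity: v_p(xy) = v_p(x) + v_p(y) = 1 + 2 = 3. (Direct check: xy = 5336 = 2^3 · (667).)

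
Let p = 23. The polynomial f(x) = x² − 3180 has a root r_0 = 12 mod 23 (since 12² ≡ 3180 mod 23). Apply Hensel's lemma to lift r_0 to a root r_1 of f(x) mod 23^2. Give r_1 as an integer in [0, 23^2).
r_1 = 403 (mod 529)

Hensel's recurrence: r_{i+1} = r_i − f(r_i)·(f′(r_i))^{-1} mod 23^{i+2}, with f′(x) = 2x. Iterate:
  r_0 = 12 (mod 23)
  r_1 = 403 (mod 529)
Final: r_1 = 403, and one checks f(r_1) ≡ 0 mod 23^2.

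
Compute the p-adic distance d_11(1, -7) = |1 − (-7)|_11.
d_11(1, -7) = 1

Step 1 — x − y = 1 − (-7) = 8. Step 2 — v_11(8) = 0 (factor: 8 = (11^0 · 8); the sign does not affect v_p). Step 3 — |x − y|_11 = 11^{0} = 1.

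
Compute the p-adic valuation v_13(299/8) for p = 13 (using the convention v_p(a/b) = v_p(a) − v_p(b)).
v_13(299/8) = 1

Factor powers of 13 from the numerator and denominator of the reduced fraction: 299 = 13^1 · 23 and 8 = 13^0 · 8. Apply v_p(a/b) = v_p(a) − v_p(b): v_13(299/8) = 1 − 0 = 1.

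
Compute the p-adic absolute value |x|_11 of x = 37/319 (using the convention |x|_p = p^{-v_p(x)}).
|37/319|_11 = 11

Step 1 — compute v_11(x) by factoring powers of 11 out of the numerator and denominator: v_11(37/319) = -1. Step 2 — apply |x|_p = p^{-v_p(x)} = 11^{1} = 11.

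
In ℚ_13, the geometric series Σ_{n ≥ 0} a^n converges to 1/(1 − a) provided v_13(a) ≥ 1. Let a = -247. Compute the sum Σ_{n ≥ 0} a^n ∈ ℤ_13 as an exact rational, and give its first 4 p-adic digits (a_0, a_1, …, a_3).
Σ a^n = 1/(1 − a) = 1/248;  first 4 digits = (1, 7, 8, 6)

v_13(a) = 1 ≥ 1, so the series converges in ℤ_13 to 1/(1 − a) = 1/(1 − (-247)) = 1/248. Expand this rational in ℤ_13: compute digits iteratively via d_i = x_i mod 13, x_{i+1} = (x_i − d_i)/13. The first 4 digits are (1, 7, 8, 6).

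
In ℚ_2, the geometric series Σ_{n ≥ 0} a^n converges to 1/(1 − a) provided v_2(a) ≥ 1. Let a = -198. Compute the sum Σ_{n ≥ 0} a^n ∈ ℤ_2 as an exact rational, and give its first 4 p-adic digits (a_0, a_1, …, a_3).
Σ a^n = 1/(1 − a) = 1/199;  first 4 digits = (1, 1, 1, 0)

v_2(a) = 1 ≥ 1, so the series converges in ℤ_2 to 1/(1 − a) = 1/(1 − (-198)) = 1/199. Expand this rational in ℤ_2: compute digits iteratively via d_i = x_i mod 2, x_{i+1} = (x_i − d_i)/2. The first 4 digits are (1, 1, 1, 0).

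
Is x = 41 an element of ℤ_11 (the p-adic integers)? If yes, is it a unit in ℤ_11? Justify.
x ∈ ℤ_11^× (unit); v_11(x) = 0

ℤ_11 = {x ∈ ℚ_11 : v_11(x) ≥ 0} and ℤ_11^× = {x ∈ ℤ_11 : v_11(x) = 0}. Here v_11(41) = v_11(num) − v_11(den) = 0; compare against these criteria.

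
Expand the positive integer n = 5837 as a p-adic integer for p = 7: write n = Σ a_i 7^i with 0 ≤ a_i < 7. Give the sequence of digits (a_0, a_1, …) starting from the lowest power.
(a_0, a_1, …) = (6, 0, 0, 3, 2)

Repeated division by 7 gives the digits low-to-high: 5837 = 6 + 3·7^3 + 2·7^4. Digit sequence: (6, 0, 0, 3, 2).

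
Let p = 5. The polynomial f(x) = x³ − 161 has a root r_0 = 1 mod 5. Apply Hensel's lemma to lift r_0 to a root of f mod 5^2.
r_1 = 21 (mod 25)

Hensel: r_{i+1} = r_i − f(r_i)/f′(r_i) mod 5^{i+2}, where f′(x) = 3x². Iterate:
  r_0 = 1 (mod 5)
  r_1 = 21 (mod 25)
Final: r = 21 with f(r) ≡ 0 mod 5^2.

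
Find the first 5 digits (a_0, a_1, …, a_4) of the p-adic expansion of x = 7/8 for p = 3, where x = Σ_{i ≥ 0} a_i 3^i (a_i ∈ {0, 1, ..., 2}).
(a_0, …, a_4) = (2, 0, 1, 0, 1)

v_3(7/8) = 0 (numerator and denominator both coprime to 3), so x ∈ ℤ_3^×. Compute digits iteratively via a_i = x_i mod 3, x_{i+1} = (x_i − a_i)/3, with x_0 = x:
  x_0 = 7/8;  a_0 = 2;  x_1 = (x_0 − 2)/3 = -3/8
  x_1 = -3/8;  a_1 = 0;  x_2 = (x_1 − 0)/3 = -1/8
  x_2 = -1/8;  a_2 = 1;  x_3 = (x_2 − 1)/3 = -3/8
  x_3 = -3/8;  a_3 = 0;  x_4 = (x_3 − 0)/3 = -1/8
  x_4 = -1/8;  a_4 = 1;  x_5 = (x_4 − 1)/3 = -3/8
Digits: (2, 0, 1, 0, 1).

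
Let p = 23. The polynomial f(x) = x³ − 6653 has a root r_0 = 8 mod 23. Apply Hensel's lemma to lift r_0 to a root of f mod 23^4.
r_3 = 179776 (mod 279841)

Hensel: r_{i+1} = r_i − f(r_i)/f′(r_i) mod 23^{i+2}, where f′(x) = 3x². Iterate:
  r_0 = 8 (mod 23)
  r_1 = 445 (mod 529)
  r_2 = 9438 (mod 12167)
  r_3 = 179776 (mod 279841)
Final: r = 179776 with f(r) ≡ 0 mod 23^4.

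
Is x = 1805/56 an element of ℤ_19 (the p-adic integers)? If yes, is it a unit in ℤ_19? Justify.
x ∈ ℤ_19 but not a unit; v_19(x) = 2 > 0

ℤ_19 = {x ∈ ℚ_19 : v_19(x) ≥ 0} and ℤ_19^× = {x ∈ ℤ_19 : v_19(x) = 0}. Here v_19(1805/56) = v_19(num) − v_19(den) = 2; compare against these criteria.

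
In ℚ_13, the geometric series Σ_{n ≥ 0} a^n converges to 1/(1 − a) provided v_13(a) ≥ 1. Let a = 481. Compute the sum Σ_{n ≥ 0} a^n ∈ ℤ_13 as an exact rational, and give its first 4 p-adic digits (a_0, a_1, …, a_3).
Σ a^n = 1/(1 − a) = -1/480;  first 4 digits = (1, 11, 6, 6)

v_13(a) = 1 ≥ 1, so the series converges in ℤ_13 to 1/(1 − a) = 1/(1 − 481) = -1/480. Expand this rational in ℤ_13: compute digits iteratively via d_i = x_i mod 13, x_{i+1} = (x_i − d_i)/13. The first 4 digits are (1, 11, 6, 6).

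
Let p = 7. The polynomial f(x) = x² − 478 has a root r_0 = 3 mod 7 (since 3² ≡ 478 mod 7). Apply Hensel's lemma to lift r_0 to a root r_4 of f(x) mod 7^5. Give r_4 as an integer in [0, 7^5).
r_4 = 14528 (mod 16807)

Hensel's recurrence: r_{i+1} = r_i − f(r_i)·(f′(r_i))^{-1} mod 7^{i+2}, with f′(x) = 2x. Iterate:
  r_0 = 3 (mod 7)
  r_1 = 24 (mod 49)
  r_2 = 122 (mod 343)
  r_3 = 122 (mod 2401)
  r_4 = 14528 (mod 16807)
Final: r_4 = 14528, and one checks f(r_4) ≡ 0 mod 7^5.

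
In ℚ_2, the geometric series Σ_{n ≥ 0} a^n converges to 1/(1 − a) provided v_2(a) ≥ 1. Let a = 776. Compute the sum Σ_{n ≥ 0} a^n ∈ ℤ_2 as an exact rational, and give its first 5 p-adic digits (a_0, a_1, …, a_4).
Σ a^n = 1/(1 − a) = -1/775;  first 5 digits = (1, 0, 0, 1, 0)

v_2(a) = 3 ≥ 1, so the series converges in ℤ_2 to 1/(1 − a) = 1/(1 − 776) = -1/775. Expand this rational in ℤ_2: compute digits iteratively via d_i = x_i mod 2, x_{i+1} = (x_i − d_i)/2. The first 5 digits are (1, 0, 0, 1, 0).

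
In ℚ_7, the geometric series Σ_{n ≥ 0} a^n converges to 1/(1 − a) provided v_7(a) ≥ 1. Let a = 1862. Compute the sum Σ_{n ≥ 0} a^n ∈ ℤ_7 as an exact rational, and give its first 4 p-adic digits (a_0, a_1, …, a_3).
Σ a^n = 1/(1 − a) = -1/1861;  first 4 digits = (1, 0, 3, 5)

v_7(a) = 2 ≥ 1, so the series converges in ℤ_7 to 1/(1 − a) = 1/(1 − 1862) = -1/1861. Expand this rational in ℤ_7: compute digits iteratively via d_i = x_i mod 7, x_{i+1} = (x_i − d_i)/7. The first 4 digits are (1, 0, 3, 5).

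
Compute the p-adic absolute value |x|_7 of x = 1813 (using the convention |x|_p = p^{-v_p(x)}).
|1813|_7 = 1/49

Step 1 — compute v_7(x) by factoring powers of 7 out of the numerator and denominator: v_7(1813) = 2. Step 2 — apply |x|_p = p^{-v_p(x)} = 7^{-2} = 1/49.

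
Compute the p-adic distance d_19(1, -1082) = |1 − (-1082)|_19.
d_19(1, -1082) = 1/361

Step 1 — x − y = 1 − (-1082) = 1083. Step 2 — v_19(1083) = 2 (factor: 1083 = (19^2 · 3); the sign does not affect v_p). Step 3 — |x − y|_19 = 19^{-2} = 1/361.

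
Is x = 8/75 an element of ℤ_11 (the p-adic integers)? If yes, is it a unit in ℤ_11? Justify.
x ∈ ℤ_11^× (unit); v_11(x) = 0

ℤ_11 = {x ∈ ℚ_11 : v_11(x) ≥ 0} and ℤ_11^× = {x ∈ ℤ_11 : v_11(x) = 0}. Here v_11(8/75) = v_11(num) − v_11(den) = 0; compare against these criteria.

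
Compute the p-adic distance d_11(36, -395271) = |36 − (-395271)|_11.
d_11(36, -395271) = 1/14641

Step 1 — x − y = 36 − (-395271) = 395307. Step 2 — v_11(395307) = 4 (factor: 395307 = (11^4 · 27); the sign does not affect v_p). Step 3 — |x − y|_11 = 11^{-4} = 1/14641.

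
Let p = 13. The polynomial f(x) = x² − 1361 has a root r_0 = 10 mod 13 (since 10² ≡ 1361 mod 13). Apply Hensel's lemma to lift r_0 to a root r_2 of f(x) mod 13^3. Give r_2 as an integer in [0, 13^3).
r_2 = 504 (mod 2197)

Hensel's recurrence: r_{i+1} = r_i − f(r_i)·(f′(r_i))^{-1} mod 13^{i+2}, with f′(x) = 2x. Iterate:
  r_0 = 10 (mod 13)
  r_1 = 166 (mod 169)
  r_2 = 504 (mod 2197)
Final: r_2 = 504, and one checks f(r_2) ≡ 0 mod 13^3.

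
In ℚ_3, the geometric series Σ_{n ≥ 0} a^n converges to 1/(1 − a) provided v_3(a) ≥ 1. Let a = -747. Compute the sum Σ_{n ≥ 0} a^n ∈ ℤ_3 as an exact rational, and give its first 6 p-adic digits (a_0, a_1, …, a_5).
Σ a^n = 1/(1 − a) = 1/748;  first 6 digits = (1, 0, 1, 2, 0, 1)

v_3(a) = 2 ≥ 1, so the series converges in ℤ_3 to 1/(1 − a) = 1/(1 − (-747)) = 1/748. Expand this rational in ℤ_3: compute digits iteratively via d_i = x_i mod 3, x_{i+1} = (x_i − d_i)/3. The first 6 digits are (1, 0, 1, 2, 0, 1).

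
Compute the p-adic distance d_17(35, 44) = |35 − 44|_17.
d_17(35, 44) = 1

Step 1 — x − y = 35 − 44 = -9. Step 2 — v_17(-9) = 0 (factor: -9 = −(17^0 · 9); the sign does not affect v_p). Step 3 — |x − y|_17 = 17^{0} = 1.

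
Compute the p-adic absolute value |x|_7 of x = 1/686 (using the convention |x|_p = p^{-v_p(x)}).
|1/686|_7 = 343

Step 1 — compute v_7(x) by factoring powers of 7 out of the numerator and denominator: v_7(1/686) = -3. Step 2 — apply |x|_p = p^{-v_p(x)} = 7^{3} = 343.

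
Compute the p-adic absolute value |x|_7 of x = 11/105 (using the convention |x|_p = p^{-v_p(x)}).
|11/105|_7 = 7

Step 1 — compute v_7(x) by factoring powers of 7 out of the numerator and denominator: v_7(11/105) = -1. Step 2 — apply |x|_p = p^{-v_p(x)} = 7^{1} = 7.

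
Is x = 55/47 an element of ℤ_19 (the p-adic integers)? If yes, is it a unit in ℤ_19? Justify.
x ∈ ℤ_19^× (unit); v_19(x) = 0

ℤ_19 = {x ∈ ℚ_19 : v_19(x) ≥ 0} and ℤ_19^× = {x ∈ ℤ_19 : v_19(x) = 0}. Here v_19(55/47) = v_19(num) − v_19(den) = 0; compare against these criteria.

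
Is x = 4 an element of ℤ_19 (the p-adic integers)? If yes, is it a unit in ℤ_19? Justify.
x ∈ ℤ_19^× (unit); v_19(x) = 0

ℤ_19 = {x ∈ ℚ_19 : v_19(x) ≥ 0} and ℤ_19^× = {x ∈ ℤ_19 : v_19(x) = 0}. Here v_19(4) = v_19(num) − v_19(den) = 0; compare against these criteria.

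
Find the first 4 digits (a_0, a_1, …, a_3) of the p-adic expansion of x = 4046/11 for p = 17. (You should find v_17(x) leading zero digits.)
(a_0, …, a_3) = (0, 0, 9, 15)

v_17(4046/11) = 2, so a_0 = ... = a_1 = 0. Factor out: x = 17^2 · u with u = 14/11 a unit in ℤ_17. Expand u iteratively via a_{v+i} = u_i mod 17, u_{i+1} = (u_i − a_{v+i})/17:
  u_0 = 14/11;  a_2 = 9;  u_1 = (u_0 − 9)/17 = -5/11
  u_1 = -5/11;  a_3 = 15;  u_2 = (u_1 − 15)/17 = -10/11
Digits: (0, 0, 9, 15).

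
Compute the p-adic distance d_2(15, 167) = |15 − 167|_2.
d_2(15, 167) = 1/8

Step 1 — x − y = 15 − 167 = -152. Step 2 — v_2(-152) = 3 (factor: -152 = −(2^3 · 19); the sign does not affect v_p). Step 3 — |x − y|_2 = 2^{-3} = 1/8.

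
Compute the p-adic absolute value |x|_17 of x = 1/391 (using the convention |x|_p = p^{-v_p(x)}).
|1/391|_17 = 17

Step 1 — compute v_17(x) by factoring powers of 17 out of the numerator and denominator: v_17(1/391) = -1. Step 2 — apply |x|_p = p^{-v_p(x)} = 17^{1} = 17.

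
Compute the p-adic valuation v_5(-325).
v_5(-325) = 2

v_5(n) is the largest exponent k such that 5^k divides n. Factor out: -325 = -5^2 · 13. (Sign doesn't affect v_p.) So v_5(-325) = 2.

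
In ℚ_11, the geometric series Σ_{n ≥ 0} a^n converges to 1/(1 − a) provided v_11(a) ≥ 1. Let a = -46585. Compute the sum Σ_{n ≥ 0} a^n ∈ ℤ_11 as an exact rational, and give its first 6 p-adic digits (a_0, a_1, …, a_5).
Σ a^n = 1/(1 − a) = 1/46586;  first 6 digits = (1, 0, 0, 9, 7, 10)

v_11(a) = 3 ≥ 1, so the series converges in ℤ_11 to 1/(1 − a) = 1/(1 − (-46585)) = 1/46586. Expand this rational in ℤ_11: compute digits iteratively via d_i = x_i mod 11, x_{i+1} = (x_i − d_i)/11. The first 6 digits are (1, 0, 0, 9, 7, 10).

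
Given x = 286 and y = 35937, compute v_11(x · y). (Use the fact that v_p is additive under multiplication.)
v_11(10277982) = 4

v_p(x) = 1 (factor: 286 = 11^1 · 26); v_p(y) = 3 (factor: 35937 = 11^3 · 27). Additivity: v_p(xy) = v_p(x) + v_p(y) = 1 + 3 = 4. (Direct check: xy = 10277982 = 11^4 · (702).)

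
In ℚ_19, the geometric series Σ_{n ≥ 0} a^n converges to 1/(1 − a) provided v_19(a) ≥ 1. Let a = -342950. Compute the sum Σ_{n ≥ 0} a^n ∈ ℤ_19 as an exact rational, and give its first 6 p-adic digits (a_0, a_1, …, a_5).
Σ a^n = 1/(1 − a) = 1/342951;  first 6 digits = (1, 0, 0, 7, 16, 18)

v_19(a) = 3 ≥ 1, so the series converges in ℤ_19 to 1/(1 − a) = 1/(1 − (-342950)) = 1/342951. Expand this rational in ℤ_19: compute digits iteratively via d_i = x_i mod 19, x_{i+1} = (x_i − d_i)/19. The first 6 digits are (1, 0, 0, 7, 16, 18).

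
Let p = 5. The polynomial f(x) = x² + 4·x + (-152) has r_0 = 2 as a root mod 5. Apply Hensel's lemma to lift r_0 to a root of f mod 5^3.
r_2 = 32 (mod 125)

Hensel: r_{i+1} = r_i − f(r_i)·(f′(r_i))^{-1} mod 5^{i+2}, f′(x) = 2x + 4. Iterate:
  r_0 = 2 (mod 5)
  r_1 = 7 (mod 25)
  r_2 = 32 (mod 125)
Final: r = 32 satisfies f(r) ≡ 0 mod 5^3.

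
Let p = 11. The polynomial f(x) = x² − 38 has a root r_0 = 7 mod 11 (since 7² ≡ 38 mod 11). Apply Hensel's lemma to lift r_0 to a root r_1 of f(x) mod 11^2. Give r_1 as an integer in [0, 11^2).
r_1 = 84 (mod 121)

Hensel's recurrence: r_{i+1} = r_i − f(r_i)·(f′(r_i))^{-1} mod 11^{i+2}, with f′(x) = 2x. Iterate:
  r_0 = 7 (mod 11)
  r_1 = 84 (mod 121)
Final: r_1 = 84, and one checks f(r_1) ≡ 0 mod 11^2.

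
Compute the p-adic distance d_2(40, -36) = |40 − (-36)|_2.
d_2(40, -36) = 1/4

Step 1 — x − y = 40 − (-36) = 76. Step 2 — v_2(76) = 2 (factor: 76 = (2^2 · 19); the sign does not affect v_p). Step 3 — |x − y|_2 = 2^{-2} = 1/4.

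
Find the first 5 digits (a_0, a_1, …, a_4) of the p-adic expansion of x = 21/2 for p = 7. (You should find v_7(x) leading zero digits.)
(a_0, …, a_4) = (0, 5, 3, 3, 3)

v_7(21/2) = 1, so a_0 = ... = a_0 = 0. Factor out: x = 7^1 · u with u = 3/2 a unit in ℤ_7. Expand u iteratively via a_{v+i} = u_i mod 7, u_{i+1} = (u_i − a_{v+i})/7:
  u_0 = 3/2;  a_1 = 5;  u_1 = (u_0 − 5)/7 = -1/2
  u_1 = -1/2;  a_2 = 3;  u_2 = (u_1 − 3)/7 = -1/2
  u_2 = -1/2;  a_3 = 3;  u_3 = (u_2 − 3)/7 = -1/2
  u_3 = -1/2;  a_4 = 3;  u_4 = (u_3 − 3)/7 = -1/2
Digits: (0, 5, 3, 3, 3).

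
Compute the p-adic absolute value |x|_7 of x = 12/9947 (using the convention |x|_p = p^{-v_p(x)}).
|12/9947|_7 = 343

Step 1 — compute v_7(x) by factoring powers of 7 out of the numerator and denominator: v_7(12/9947) = -3. Step 2 — apply |x|_p = p^{-v_p(x)} = 7^{3} = 343.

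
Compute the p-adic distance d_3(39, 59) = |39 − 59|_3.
d_3(39, 59) = 1

Step 1 — x − y = 39 − 59 = -20. Step 2 — v_3(-20) = 0 (factor: -20 = −(3^0 · 20); the sign does not affect v_p). Step 3 — |x − y|_3 = 3^{0} = 1.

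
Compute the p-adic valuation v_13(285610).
v_13(285610) = 4

v_13(n) is the largest exponent k such that 13^k divides n. Factor out: 285610 = 13^4 · 10. (Sign doesn't affect v_p.) So v_13(285610) = 4.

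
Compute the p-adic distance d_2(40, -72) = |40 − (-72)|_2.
d_2(40, -72) = 1/16

Step 1 — x − y = 40 − (-72) = 112. Step 2 — v_2(112) = 4 (factor: 112 = (2^4 · 7); the sign does not affect v_p). Step 3 — |x − y|_2 = 2^{-4} = 1/16.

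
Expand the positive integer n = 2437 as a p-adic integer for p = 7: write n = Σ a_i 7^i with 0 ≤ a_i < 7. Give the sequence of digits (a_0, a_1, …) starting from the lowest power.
(a_0, a_1, …) = (1, 5, 0, 0, 1)

Repeated division by 7 gives the digits low-to-high: 2437 = 1 + 5·7^1 + 1·7^4. Digit sequence: (1, 5, 0, 0, 1).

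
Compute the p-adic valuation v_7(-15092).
v_7(-15092) = 3

v_7(n) is the largest exponent k such that 7^k divides n. Factor out: -15092 = -7^3 · 44. (Sign doesn't affect v_p.) So v_7(-15092) = 3.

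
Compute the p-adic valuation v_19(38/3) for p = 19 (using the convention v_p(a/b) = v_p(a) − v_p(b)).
v_19(38/3) = 1

Factor powers of 19 from the numerator and denominator of the reduced fraction: 38 = 19^1 · 2 and 3 = 19^0 · 3. Apply v_p(a/b) = v_p(a) − v_p(b): v_19(38/3) = 1 − 0 = 1.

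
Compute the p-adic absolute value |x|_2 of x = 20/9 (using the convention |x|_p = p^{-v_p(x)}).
|20/9|_2 = 1/4

Step 1 — compute v_2(x) by factoring powers of 2 out of the numerator and denominator: v_2(20/9) = 2. Step 2 — apply |x|_p = p^{-v_p(x)} = 2^{-2} = 1/4.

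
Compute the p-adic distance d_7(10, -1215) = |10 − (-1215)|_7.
d_7(10, -1215) = 1/49

Step 1 — x − y = 10 − (-1215) = 1225. Step 2 — v_7(1225) = 2 (factor: 1225 = (7^2 · 25); the sign does not affect v_p). Step 3 — |x − y|_7 = 7^{-2} = 1/49.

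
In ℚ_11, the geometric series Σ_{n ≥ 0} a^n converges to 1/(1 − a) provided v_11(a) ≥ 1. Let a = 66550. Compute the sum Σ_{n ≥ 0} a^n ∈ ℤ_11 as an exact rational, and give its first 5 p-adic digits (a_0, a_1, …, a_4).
Σ a^n = 1/(1 − a) = -1/66549;  first 5 digits = (1, 0, 0, 6, 4)

v_11(a) = 3 ≥ 1, so the series converges in ℤ_11 to 1/(1 − a) = 1/(1 − 66550) = -1/66549. Expand this rational in ℤ_11: compute digits iteratively via d_i = x_i mod 11, x_{i+1} = (x_i − d_i)/11. The first 5 digits are (1, 0, 0, 6, 4).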